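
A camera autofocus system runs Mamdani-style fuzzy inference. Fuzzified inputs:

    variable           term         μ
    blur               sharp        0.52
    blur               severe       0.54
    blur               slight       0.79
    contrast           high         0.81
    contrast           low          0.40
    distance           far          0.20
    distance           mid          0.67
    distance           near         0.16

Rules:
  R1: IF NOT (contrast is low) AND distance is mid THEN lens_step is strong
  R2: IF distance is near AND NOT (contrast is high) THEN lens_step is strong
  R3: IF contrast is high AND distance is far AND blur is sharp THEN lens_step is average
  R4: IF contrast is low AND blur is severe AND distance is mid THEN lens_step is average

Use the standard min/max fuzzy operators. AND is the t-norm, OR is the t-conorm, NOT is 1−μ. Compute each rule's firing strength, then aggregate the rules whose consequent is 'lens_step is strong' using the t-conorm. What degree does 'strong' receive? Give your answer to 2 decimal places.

0.60

R1: ¬low=1−0.40=0.60, mid=0.67; AND[min(a, b)] → w = 0.60
R2: near=0.16, ¬high=1−0.81=0.19; AND[min(a, b)] → w = 0.16
R3: high=0.81, far=0.20, sharp=0.52; AND[min(a, b)] → w = 0.20
R4: low=0.40, severe=0.54, mid=0.67; AND[min(a, b)] → w = 0.40
Rules with consequent 'strong': {R1, R2} → strengths 0.60, 0.16
Aggregate via t-conorm [max(a, b)]: 0.60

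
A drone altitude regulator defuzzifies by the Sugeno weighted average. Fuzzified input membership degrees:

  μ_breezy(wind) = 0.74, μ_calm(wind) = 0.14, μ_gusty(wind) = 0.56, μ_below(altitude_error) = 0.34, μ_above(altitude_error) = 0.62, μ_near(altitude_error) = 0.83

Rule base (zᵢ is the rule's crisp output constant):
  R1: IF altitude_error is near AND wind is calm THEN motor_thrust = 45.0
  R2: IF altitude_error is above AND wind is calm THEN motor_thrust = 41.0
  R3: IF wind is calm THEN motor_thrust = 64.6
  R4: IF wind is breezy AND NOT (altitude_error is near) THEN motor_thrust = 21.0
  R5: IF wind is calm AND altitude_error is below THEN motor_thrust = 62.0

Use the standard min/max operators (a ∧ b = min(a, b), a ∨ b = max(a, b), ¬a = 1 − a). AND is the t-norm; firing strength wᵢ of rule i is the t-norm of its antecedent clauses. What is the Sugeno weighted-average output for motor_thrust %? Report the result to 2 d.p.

R1 (z=45.0): near=0.83, calm=0.14; AND[min(a, b)] → w = 0.14
R2 (z=41.0): above=0.62, calm=0.14; AND[min(a, b)] → w = 0.14
R3 (z=64.6): calm=0.14 → w = 0.14
R4 (z=21.0): breezy=0.74, ¬near=1−0.83=0.17; AND[min(a, b)] → w = 0.17
R5 (z=62.0): calm=0.14, below=0.34; AND[min(a, b)] → w = 0.14
Weighted average = (0.14·45.0 + 0.14·41.0 + 0.14·64.6 + 0.17·21.0 + 0.14·62.0) / (0.14 + 0.14 + 0.14 + 0.17 + 0.14)
  = 33.3340 / 0.7300 = 45.66

45.66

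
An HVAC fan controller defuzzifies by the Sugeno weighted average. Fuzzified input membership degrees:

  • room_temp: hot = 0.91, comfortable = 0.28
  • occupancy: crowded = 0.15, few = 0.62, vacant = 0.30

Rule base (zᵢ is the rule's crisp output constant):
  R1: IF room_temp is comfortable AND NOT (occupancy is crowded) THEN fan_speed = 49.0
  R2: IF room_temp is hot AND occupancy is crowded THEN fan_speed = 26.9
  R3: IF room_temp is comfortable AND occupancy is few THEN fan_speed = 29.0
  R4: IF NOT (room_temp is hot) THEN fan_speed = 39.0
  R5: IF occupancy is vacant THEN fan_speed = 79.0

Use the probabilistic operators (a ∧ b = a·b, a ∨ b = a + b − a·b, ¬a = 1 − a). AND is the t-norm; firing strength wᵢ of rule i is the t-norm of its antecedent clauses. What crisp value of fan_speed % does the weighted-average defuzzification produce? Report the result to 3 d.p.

R1 (z=49.0): comfortable=0.28, ¬crowded=1−0.15=0.85; AND[a·b] → w = 0.2380
R2 (z=26.9): hot=0.91, crowded=0.15; AND[a·b] → w = 0.1365
R3 (z=29.0): comfortable=0.28, few=0.62; AND[a·b] → w = 0.1736
R4 (z=39.0): ¬hot=1−0.91=0.09 → w = 0.0900
R5 (z=79.0): vacant=0.30 → w = 0.3000
Weighted average = (0.2380·49.0 + 0.1365·26.9 + 0.1736·29.0 + 0.0900·39.0 + 0.3000·79.0) / (0.2380 + 0.1365 + 0.1736 + 0.0900 + 0.3000)
  = 47.5782 / 0.9381 = 50.718

50.718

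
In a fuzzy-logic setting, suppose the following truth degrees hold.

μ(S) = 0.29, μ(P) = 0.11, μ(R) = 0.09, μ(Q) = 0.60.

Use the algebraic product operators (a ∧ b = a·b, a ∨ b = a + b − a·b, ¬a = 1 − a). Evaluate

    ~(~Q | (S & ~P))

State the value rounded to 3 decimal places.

~Q = 1 − 0.6000 = 0.4000
~P = 1 − 0.1100 = 0.8900
S & ~P = a·b on (0.2900, 0.8900) = 0.2581
~Q | (S & ~P) = a + b − a·b on (0.4000, 0.2581) = 0.5549
~(~Q | (S & ~P)) = 1 − 0.5549 = 0.4451

0.445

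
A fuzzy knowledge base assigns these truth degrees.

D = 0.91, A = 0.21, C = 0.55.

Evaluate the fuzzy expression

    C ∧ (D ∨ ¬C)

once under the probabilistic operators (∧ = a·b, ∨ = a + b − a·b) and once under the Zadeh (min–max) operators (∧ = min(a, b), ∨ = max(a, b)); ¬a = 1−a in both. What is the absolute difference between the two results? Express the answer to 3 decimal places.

Under probabilistic:
  ¬C = 1 − 0.5500 = 0.4500
  D ∨ ¬C = a + b − a·b on (0.9100, 0.4500) = 0.9505
  C ∧ (D ∨ ¬C) = a·b on (0.5500, 0.9505) = 0.5228
  → value = 0.5228
Under Zadeh (min–max):
  ¬C = 1 − 0.55 = 0.45
  D ∨ ¬C = max(a, b) on (0.91, 0.45) = 0.91
  C ∧ (D ∨ ¬C) = min(a, b) on (0.55, 0.91) = 0.55
  → value = 0.5500
|0.5228 − 0.5500| = 0.027

0.027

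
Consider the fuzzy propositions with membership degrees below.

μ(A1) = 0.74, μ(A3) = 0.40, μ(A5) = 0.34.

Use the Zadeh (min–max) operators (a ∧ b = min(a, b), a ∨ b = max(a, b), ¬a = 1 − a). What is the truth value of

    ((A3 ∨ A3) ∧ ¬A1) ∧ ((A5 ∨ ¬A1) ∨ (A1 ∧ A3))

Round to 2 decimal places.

A3 ∨ A3 = max(a, b) on (0.40, 0.40) = 0.40
¬A1 = 1 − 0.74 = 0.26
(A3 ∨ A3) ∧ ¬A1 = min(a, b) on (0.40, 0.26) = 0.26
¬A1 = 1 − 0.74 = 0.26
A5 ∨ ¬A1 = max(a, b) on (0.34, 0.26) = 0.34
A1 ∧ A3 = min(a, b) on (0.74, 0.40) = 0.40
(A5 ∨ ¬A1) ∨ (A1 ∧ A3) = max(a, b) on (0.34, 0.40) = 0.40
((A3 ∨ A3) ∧ ¬A1) ∧ ((A5 ∨ ¬A1) ∨ (A1 ∧ A3)) = min(a, b) on (0.26, 0.40) = 0.26

0.26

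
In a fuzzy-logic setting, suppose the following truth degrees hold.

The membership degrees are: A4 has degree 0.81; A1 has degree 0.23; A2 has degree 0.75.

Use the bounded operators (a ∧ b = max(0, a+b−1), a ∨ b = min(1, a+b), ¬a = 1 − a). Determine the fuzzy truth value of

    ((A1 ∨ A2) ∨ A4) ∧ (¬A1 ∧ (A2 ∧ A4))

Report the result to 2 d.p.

0.33

A1 ∨ A2 = min(1, a+b) on (0.23, 0.75) = 0.98
(A1 ∨ A2) ∨ A4 = min(1, a+b) on (0.98, 0.81) = 1.00
¬A1 = 1 − 0.23 = 0.77
A2 ∧ A4 = max(0, a+b−1) on (0.75, 0.81) = 0.56
¬A1 ∧ (A2 ∧ A4) = max(0, a+b−1) on (0.77, 0.56) = 0.33
((A1 ∨ A2) ∨ A4) ∧ (¬A1 ∧ (A2 ∧ A4)) = max(0, a+b−1) on (1.00, 0.33) = 0.33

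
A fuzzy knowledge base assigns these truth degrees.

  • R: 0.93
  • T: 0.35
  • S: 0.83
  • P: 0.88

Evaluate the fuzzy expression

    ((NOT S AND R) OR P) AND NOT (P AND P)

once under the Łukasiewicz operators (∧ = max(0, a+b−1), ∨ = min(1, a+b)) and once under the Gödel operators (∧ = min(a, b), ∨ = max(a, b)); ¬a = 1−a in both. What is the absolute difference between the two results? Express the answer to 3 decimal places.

0.100

Under Łukasiewicz:
  NOT S = 1 − 0.83 = 0.17
  NOT S AND R = max(0, a+b−1) on (0.17, 0.93) = 0.10
  (NOT S AND R) OR P = min(1, a+b) on (0.10, 0.88) = 0.98
  P AND P = max(0, a+b−1) on (0.88, 0.88) = 0.76
  NOT (P AND P) = 1 − 0.76 = 0.24
  ((NOT S AND R) OR P) AND NOT (P AND P) = max(0, a+b−1) on (0.98, 0.24) = 0.22
  → value = 0.2200
Under Gödel:
  NOT S = 1 − 0.83 = 0.17
  NOT S AND R = min(a, b) on (0.17, 0.93) = 0.17
  (NOT S AND R) OR P = max(a, b) on (0.17, 0.88) = 0.88
  P AND P = min(a, b) on (0.88, 0.88) = 0.88
  NOT (P AND P) = 1 − 0.88 = 0.12
  ((NOT S AND R) OR P) AND NOT (P AND P) = min(a, b) on (0.88, 0.12) = 0.12
  → value = 0.1200
|0.2200 − 0.1200| = 0.100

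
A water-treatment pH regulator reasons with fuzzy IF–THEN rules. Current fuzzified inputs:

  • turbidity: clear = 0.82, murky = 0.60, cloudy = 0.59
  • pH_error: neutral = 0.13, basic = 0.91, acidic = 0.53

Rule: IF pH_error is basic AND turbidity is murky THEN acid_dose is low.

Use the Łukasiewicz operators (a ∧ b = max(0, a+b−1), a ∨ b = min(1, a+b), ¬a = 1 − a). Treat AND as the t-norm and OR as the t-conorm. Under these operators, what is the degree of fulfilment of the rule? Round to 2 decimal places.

0.51

firing strength: basic=0.91, murky=0.60; AND[max(0, a+b−1)] → w = 0.51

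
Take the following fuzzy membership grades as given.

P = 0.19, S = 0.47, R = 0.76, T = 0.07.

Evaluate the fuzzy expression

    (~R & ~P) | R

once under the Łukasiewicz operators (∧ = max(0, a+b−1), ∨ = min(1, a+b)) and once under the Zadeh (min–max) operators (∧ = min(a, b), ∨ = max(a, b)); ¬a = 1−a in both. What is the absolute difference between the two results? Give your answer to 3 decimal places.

Under Łukasiewicz:
  ~R = 1 − 0.76 = 0.24
  ~P = 1 − 0.19 = 0.81
  ~R & ~P = max(0, a+b−1) on (0.24, 0.81) = 0.05
  (~R & ~P) | R = min(1, a+b) on (0.05, 0.76) = 0.81
  → value = 0.8100
Under Zadeh (min–max):
  ~R = 1 − 0.76 = 0.24
  ~P = 1 − 0.19 = 0.81
  ~R & ~P = min(a, b) on (0.24, 0.81) = 0.24
  (~R & ~P) | R = max(a, b) on (0.24, 0.76) = 0.76
  → value = 0.7600
|0.8100 − 0.7600| = 0.050

0.050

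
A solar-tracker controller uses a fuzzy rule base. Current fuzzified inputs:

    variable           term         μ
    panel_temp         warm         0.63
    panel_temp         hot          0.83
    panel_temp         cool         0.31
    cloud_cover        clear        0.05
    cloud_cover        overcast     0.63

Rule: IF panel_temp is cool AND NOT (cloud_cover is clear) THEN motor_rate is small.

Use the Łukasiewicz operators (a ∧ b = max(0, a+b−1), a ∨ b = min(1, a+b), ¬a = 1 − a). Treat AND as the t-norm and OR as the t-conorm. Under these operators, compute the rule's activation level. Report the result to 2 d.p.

firing strength: cool=0.31, ¬clear=1−0.05=0.95; AND[max(0, a+b−1)] → w = 0.26

0.26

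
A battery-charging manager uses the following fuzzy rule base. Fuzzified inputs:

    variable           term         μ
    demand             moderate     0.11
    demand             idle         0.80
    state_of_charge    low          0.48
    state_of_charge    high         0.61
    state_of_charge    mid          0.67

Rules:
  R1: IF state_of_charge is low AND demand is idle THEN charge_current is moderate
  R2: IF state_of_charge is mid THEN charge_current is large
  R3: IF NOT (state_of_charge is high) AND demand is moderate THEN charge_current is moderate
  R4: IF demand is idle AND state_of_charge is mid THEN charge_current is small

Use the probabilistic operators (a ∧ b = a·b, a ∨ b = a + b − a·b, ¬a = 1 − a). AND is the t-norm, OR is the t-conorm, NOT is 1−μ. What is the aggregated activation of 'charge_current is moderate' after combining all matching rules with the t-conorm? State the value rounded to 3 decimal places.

0.410

R1: low=0.48, idle=0.80; AND[a·b] → w = 0.3840
R2: mid=0.67 → w = 0.6700
R3: ¬high=1−0.61=0.39, moderate=0.11; AND[a·b] → w = 0.0429
R4: idle=0.80, mid=0.67; AND[a·b] → w = 0.5360
Rules with consequent 'moderate': {R1, R3} → strengths 0.3840, 0.0429
Aggregate via t-conorm [a + b − a·b]: 0.4104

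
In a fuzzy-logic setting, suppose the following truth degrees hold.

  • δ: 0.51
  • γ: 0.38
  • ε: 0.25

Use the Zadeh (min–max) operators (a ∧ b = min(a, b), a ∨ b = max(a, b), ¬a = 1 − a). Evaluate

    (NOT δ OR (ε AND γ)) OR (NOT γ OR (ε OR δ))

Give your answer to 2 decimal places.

0.62

NOT δ = 1 − 0.51 = 0.49
ε AND γ = min(a, b) on (0.25, 0.38) = 0.25
NOT δ OR (ε AND γ) = max(a, b) on (0.49, 0.25) = 0.49
NOT γ = 1 − 0.38 = 0.62
ε OR δ = max(a, b) on (0.25, 0.51) = 0.51
NOT γ OR (ε OR δ) = max(a, b) on (0.62, 0.51) = 0.62
(NOT δ OR (ε AND γ)) OR (NOT γ OR (ε OR δ)) = max(a, b) on (0.49, 0.62) = 0.62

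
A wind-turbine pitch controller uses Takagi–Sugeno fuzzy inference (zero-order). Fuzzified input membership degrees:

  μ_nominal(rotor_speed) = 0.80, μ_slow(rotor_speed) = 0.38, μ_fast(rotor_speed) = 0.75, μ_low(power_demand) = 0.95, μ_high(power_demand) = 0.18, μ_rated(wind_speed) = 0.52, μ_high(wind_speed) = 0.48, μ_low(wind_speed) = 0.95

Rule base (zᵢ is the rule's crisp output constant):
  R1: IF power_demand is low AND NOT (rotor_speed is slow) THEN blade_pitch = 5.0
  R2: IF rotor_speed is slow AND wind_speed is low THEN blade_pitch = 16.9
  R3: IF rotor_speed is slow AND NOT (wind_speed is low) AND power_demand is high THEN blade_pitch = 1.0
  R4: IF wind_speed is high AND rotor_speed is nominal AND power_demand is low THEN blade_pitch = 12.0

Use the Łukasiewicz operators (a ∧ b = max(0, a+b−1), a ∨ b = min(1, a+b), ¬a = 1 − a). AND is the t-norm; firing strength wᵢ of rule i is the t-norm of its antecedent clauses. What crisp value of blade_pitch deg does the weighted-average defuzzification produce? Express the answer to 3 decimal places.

9.900

R1 (z=5.0): low=0.95, ¬slow=1−0.38=0.62; AND[max(0, a+b−1)] → w = 0.57
R2 (z=16.9): slow=0.38, low=0.95; AND[max(0, a+b−1)] → w = 0.33
R3 (z=1.0): slow=0.38, ¬low=1−0.95=0.05, high=0.18; AND[max(0, a+b−1)] → w = 0.00
R4 (z=12.0): high=0.48, nominal=0.80, low=0.95; AND[max(0, a+b−1)] → w = 0.23
Weighted average = (0.57·5.0 + 0.33·16.9 + 0.00·1.0 + 0.23·12.0) / (0.57 + 0.33 + 0.00 + 0.23)
  = 11.1870 / 1.1300 = 9.900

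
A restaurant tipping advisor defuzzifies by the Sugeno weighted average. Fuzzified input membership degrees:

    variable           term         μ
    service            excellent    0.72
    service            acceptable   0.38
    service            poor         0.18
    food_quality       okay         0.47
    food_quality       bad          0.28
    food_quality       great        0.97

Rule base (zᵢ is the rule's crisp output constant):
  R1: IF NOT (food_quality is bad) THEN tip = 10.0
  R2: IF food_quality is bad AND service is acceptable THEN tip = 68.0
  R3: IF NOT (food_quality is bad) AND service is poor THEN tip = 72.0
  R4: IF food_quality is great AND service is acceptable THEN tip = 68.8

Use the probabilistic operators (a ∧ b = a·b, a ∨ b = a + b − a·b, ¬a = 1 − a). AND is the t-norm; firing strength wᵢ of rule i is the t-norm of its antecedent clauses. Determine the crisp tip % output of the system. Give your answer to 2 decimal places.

37.09

R1 (z=10.0): ¬bad=1−0.28=0.72 → w = 0.7200
R2 (z=68.0): bad=0.28, acceptable=0.38; AND[a·b] → w = 0.1064
R3 (z=72.0): ¬bad=1−0.28=0.72, poor=0.18; AND[a·b] → w = 0.1296
R4 (z=68.8): great=0.97, acceptable=0.38; AND[a·b] → w = 0.3686
Weighted average = (0.7200·10.0 + 0.1064·68.0 + 0.1296·72.0 + 0.3686·68.8) / (0.7200 + 0.1064 + 0.1296 + 0.3686)
  = 49.1261 / 1.3246 = 37.09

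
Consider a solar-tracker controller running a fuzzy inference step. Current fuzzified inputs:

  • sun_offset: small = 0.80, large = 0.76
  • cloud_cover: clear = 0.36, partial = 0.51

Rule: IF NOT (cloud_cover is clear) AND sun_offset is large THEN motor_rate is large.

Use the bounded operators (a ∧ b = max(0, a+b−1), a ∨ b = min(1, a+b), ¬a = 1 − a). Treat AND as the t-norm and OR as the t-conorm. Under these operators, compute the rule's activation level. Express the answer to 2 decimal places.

firing strength: ¬clear=1−0.36=0.64, large=0.76; AND[max(0, a+b−1)] → w = 0.40

0.40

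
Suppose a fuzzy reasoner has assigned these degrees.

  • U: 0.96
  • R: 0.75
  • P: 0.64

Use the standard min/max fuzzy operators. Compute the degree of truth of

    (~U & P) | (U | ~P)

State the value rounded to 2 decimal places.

~U = 1 − 0.96 = 0.04
~U & P = min(a, b) on (0.04, 0.64) = 0.04
~P = 1 − 0.64 = 0.36
U | ~P = max(a, b) on (0.96, 0.36) = 0.96
(~U & P) | (U | ~P) = max(a, b) on (0.04, 0.96) = 0.96

0.96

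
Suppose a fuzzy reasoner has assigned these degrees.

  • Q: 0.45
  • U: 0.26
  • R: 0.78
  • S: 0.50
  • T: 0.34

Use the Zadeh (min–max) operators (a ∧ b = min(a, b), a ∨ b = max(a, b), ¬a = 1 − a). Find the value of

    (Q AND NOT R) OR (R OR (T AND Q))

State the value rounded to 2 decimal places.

NOT R = 1 − 0.78 = 0.22
Q AND NOT R = min(a, b) on (0.45, 0.22) = 0.22
T AND Q = min(a, b) on (0.34, 0.45) = 0.34
R OR (T AND Q) = max(a, b) on (0.78, 0.34) = 0.78
(Q AND NOT R) OR (R OR (T AND Q)) = max(a, b) on (0.22, 0.78) = 0.78

0.78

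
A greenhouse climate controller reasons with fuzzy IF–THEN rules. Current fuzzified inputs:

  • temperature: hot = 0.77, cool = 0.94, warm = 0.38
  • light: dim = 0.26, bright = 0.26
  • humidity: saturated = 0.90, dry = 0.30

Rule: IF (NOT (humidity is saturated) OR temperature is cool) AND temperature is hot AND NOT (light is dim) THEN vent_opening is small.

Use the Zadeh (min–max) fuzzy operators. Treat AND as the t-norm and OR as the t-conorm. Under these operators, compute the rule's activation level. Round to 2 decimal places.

0.74

firing strength: (¬saturated=1−0.90=0.10 OR cool=0.94) = 0.94; AND[min(a, b)] with hot=0.77, ¬dim=1−0.26=0.74 → w = 0.74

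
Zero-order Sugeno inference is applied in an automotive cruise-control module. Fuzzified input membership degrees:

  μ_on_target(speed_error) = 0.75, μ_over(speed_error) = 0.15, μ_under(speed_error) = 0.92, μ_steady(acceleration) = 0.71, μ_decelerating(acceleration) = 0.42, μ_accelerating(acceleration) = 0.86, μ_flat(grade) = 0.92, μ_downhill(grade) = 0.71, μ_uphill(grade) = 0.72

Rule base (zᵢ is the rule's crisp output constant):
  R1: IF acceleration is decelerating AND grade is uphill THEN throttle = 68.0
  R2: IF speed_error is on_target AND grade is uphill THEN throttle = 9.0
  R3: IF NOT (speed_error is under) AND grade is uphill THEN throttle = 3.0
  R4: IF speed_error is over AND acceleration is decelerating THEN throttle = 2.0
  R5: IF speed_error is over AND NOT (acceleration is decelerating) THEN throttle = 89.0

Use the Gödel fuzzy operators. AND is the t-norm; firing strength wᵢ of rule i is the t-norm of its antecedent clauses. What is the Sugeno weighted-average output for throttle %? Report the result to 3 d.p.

R1 (z=68.0): decelerating=0.42, uphill=0.72; AND[min(a, b)] → w = 0.42
R2 (z=9.0): on_target=0.75, uphill=0.72; AND[min(a, b)] → w = 0.72
R3 (z=3.0): ¬under=1−0.92=0.08, uphill=0.72; AND[min(a, b)] → w = 0.08
R4 (z=2.0): over=0.15, decelerating=0.42; AND[min(a, b)] → w = 0.15
R5 (z=89.0): over=0.15, ¬decelerating=1−0.42=0.58; AND[min(a, b)] → w = 0.15
Weighted average = (0.42·68.0 + 0.72·9.0 + 0.08·3.0 + 0.15·2.0 + 0.15·89.0) / (0.42 + 0.72 + 0.08 + 0.15 + 0.15)
  = 48.9300 / 1.5200 = 32.191

32.191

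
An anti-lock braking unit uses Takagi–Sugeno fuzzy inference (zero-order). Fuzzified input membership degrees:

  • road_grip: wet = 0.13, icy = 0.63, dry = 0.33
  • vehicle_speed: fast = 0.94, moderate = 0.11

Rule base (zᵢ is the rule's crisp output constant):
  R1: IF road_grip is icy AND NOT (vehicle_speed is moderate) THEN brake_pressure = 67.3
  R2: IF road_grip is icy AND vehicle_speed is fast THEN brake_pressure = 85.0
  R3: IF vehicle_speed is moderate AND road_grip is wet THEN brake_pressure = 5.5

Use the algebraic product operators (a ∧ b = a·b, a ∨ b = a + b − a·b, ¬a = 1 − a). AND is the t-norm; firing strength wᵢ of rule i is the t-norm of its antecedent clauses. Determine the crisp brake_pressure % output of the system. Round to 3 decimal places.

75.523

R1 (z=67.3): icy=0.63, ¬moderate=1−0.11=0.89; AND[a·b] → w = 0.5607
R2 (z=85.0): icy=0.63, fast=0.94; AND[a·b] → w = 0.5922
R3 (z=5.5): moderate=0.11, wet=0.13; AND[a·b] → w = 0.0143
Weighted average = (0.5607·67.3 + 0.5922·85.0 + 0.0143·5.5) / (0.5607 + 0.5922 + 0.0143)
  = 88.1508 / 1.1672 = 75.523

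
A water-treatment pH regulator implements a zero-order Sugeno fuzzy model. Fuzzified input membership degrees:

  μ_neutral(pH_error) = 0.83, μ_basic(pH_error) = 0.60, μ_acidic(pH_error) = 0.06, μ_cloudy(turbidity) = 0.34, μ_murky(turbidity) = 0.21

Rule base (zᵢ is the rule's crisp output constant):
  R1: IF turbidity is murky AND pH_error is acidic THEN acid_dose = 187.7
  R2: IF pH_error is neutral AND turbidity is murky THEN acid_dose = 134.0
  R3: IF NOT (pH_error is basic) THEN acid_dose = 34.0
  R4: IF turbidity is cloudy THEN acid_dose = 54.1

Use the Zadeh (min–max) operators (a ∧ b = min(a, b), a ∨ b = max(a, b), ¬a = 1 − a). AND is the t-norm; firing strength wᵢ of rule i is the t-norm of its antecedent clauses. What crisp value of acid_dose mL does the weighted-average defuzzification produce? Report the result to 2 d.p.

70.69

R1 (z=187.7): murky=0.21, acidic=0.06; AND[min(a, b)] → w = 0.06
R2 (z=134.0): neutral=0.83, murky=0.21; AND[min(a, b)] → w = 0.21
R3 (z=34.0): ¬basic=1−0.60=0.40 → w = 0.40
R4 (z=54.1): cloudy=0.34 → w = 0.34
Weighted average = (0.06·187.7 + 0.21·134.0 + 0.40·34.0 + 0.34·54.1) / (0.06 + 0.21 + 0.40 + 0.34)
  = 71.3960 / 1.0100 = 70.69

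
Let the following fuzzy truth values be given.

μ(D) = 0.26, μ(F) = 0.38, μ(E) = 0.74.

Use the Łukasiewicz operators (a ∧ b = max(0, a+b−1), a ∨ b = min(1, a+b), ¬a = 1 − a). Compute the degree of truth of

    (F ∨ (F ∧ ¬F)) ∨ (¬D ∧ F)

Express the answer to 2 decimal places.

¬F = 1 − 0.38 = 0.62
F ∧ ¬F = max(0, a+b−1) on (0.38, 0.62) = 0.00
F ∨ (F ∧ ¬F) = min(1, a+b) on (0.38, 0.00) = 0.38
¬D = 1 − 0.26 = 0.74
¬D ∧ F = max(0, a+b−1) on (0.74, 0.38) = 0.12
(F ∨ (F ∧ ¬F)) ∨ (¬D ∧ F) = min(1, a+b) on (0.38, 0.12) = 0.50

0.50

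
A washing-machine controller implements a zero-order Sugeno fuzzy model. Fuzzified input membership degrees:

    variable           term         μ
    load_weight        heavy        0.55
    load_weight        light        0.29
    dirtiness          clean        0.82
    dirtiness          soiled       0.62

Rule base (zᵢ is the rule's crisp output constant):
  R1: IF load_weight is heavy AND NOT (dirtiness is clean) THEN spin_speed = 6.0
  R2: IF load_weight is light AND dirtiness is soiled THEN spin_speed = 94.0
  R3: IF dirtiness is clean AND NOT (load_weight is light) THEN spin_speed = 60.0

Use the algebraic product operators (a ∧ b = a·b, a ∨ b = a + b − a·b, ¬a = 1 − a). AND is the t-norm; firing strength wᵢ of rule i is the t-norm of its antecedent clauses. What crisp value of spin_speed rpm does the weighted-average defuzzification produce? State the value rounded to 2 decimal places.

R1 (z=6.0): heavy=0.55, ¬clean=1−0.82=0.18; AND[a·b] → w = 0.0990
R2 (z=94.0): light=0.29, soiled=0.62; AND[a·b] → w = 0.1798
R3 (z=60.0): clean=0.82, ¬light=1−0.29=0.71; AND[a·b] → w = 0.5822
Weighted average = (0.0990·6.0 + 0.1798·94.0 + 0.5822·60.0) / (0.0990 + 0.1798 + 0.5822)
  = 52.4272 / 0.8610 = 60.89

60.89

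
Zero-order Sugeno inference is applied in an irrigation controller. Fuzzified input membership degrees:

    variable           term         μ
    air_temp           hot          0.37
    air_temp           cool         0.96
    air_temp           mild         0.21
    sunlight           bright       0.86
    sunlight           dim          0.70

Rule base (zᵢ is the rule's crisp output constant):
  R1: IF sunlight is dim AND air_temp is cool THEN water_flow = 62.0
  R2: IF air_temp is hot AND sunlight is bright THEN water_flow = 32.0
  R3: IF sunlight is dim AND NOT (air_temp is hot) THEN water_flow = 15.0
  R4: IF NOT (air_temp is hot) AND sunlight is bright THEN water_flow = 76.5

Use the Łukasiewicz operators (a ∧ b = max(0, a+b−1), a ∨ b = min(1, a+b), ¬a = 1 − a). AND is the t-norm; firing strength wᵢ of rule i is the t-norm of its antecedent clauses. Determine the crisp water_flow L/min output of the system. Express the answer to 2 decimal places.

53.05

R1 (z=62.0): dim=0.70, cool=0.96; AND[max(0, a+b−1)] → w = 0.66
R2 (z=32.0): hot=0.37, bright=0.86; AND[max(0, a+b−1)] → w = 0.23
R3 (z=15.0): dim=0.70, ¬hot=1−0.37=0.63; AND[max(0, a+b−1)] → w = 0.33
R4 (z=76.5): ¬hot=1−0.37=0.63, bright=0.86; AND[max(0, a+b−1)] → w = 0.49
Weighted average = (0.66·62.0 + 0.23·32.0 + 0.33·15.0 + 0.49·76.5) / (0.66 + 0.23 + 0.33 + 0.49)
  = 90.7150 / 1.7100 = 53.05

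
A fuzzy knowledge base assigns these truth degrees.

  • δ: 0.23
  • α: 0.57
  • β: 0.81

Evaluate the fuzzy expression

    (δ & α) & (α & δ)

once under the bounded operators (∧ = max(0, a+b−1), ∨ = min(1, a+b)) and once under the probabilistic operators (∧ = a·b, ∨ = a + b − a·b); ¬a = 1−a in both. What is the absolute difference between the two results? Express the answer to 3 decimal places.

0.017

Under bounded:
  δ & α = max(0, a+b−1) on (0.23, 0.57) = 0.00
  α & δ = max(0, a+b−1) on (0.57, 0.23) = 0.00
  (δ & α) & (α & δ) = max(0, a+b−1) on (0.00, 0.00) = 0.00
  → value = 0.0000
Under probabilistic:
  δ & α = a·b on (0.2300, 0.5700) = 0.1311
  α & δ = a·b on (0.5700, 0.2300) = 0.1311
  (δ & α) & (α & δ) = a·b on (0.1311, 0.1311) = 0.0172
  → value = 0.0172
|0.0000 − 0.0172| = 0.017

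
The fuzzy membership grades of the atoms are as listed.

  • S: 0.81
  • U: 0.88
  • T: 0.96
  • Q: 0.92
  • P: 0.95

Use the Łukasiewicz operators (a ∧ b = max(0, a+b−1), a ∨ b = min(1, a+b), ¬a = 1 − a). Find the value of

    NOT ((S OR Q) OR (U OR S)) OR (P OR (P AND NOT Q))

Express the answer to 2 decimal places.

0.98

S OR Q = min(1, a+b) on (0.81, 0.92) = 1.00
U OR S = min(1, a+b) on (0.88, 0.81) = 1.00
(S OR Q) OR (U OR S) = min(1, a+b) on (1.00, 1.00) = 1.00
NOT ((S OR Q) OR (U OR S)) = 1 − 1.00 = 0.00
NOT Q = 1 − 0.92 = 0.08
P AND NOT Q = max(0, a+b−1) on (0.95, 0.08) = 0.03
P OR (P AND NOT Q) = min(1, a+b) on (0.95, 0.03) = 0.98
NOT ((S OR Q) OR (U OR S)) OR (P OR (P AND NOT Q)) = min(1, a+b) on (0.00, 0.98) = 0.98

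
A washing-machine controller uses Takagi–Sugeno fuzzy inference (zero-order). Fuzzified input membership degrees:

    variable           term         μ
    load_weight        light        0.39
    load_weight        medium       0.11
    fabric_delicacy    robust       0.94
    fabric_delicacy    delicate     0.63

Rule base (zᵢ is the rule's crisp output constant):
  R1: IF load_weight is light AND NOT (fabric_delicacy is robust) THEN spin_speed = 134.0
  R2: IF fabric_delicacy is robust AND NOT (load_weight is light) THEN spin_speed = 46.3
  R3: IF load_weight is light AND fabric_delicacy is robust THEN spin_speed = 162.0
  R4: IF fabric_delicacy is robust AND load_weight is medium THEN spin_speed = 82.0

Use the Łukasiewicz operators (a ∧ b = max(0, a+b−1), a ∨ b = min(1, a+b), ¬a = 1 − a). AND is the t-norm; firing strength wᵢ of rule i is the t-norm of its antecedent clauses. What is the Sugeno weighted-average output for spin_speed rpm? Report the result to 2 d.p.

89.27

R1 (z=134.0): light=0.39, ¬robust=1−0.94=0.06; AND[max(0, a+b−1)] → w = 0.00
R2 (z=46.3): robust=0.94, ¬light=1−0.39=0.61; AND[max(0, a+b−1)] → w = 0.55
R3 (z=162.0): light=0.39, robust=0.94; AND[max(0, a+b−1)] → w = 0.33
R4 (z=82.0): robust=0.94, medium=0.11; AND[max(0, a+b−1)] → w = 0.05
Weighted average = (0.00·134.0 + 0.55·46.3 + 0.33·162.0 + 0.05·82.0) / (0.00 + 0.55 + 0.33 + 0.05)
  = 83.0250 / 0.9300 = 89.27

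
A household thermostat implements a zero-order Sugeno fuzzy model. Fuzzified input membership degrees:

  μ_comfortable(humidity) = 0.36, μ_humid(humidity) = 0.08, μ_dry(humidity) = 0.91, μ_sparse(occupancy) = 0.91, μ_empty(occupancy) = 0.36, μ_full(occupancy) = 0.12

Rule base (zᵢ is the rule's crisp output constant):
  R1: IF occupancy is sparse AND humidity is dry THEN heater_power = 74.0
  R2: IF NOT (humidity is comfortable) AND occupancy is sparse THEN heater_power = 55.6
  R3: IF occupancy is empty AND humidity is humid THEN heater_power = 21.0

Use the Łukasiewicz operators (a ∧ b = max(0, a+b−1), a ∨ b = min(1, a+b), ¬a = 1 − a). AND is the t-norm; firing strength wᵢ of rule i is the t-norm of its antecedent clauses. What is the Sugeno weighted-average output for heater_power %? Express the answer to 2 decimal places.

66.61

R1 (z=74.0): sparse=0.91, dry=0.91; AND[max(0, a+b−1)] → w = 0.82
R2 (z=55.6): ¬comfortable=1−0.36=0.64, sparse=0.91; AND[max(0, a+b−1)] → w = 0.55
R3 (z=21.0): empty=0.36, humid=0.08; AND[max(0, a+b−1)] → w = 0.00
Weighted average = (0.82·74.0 + 0.55·55.6 + 0.00·21.0) / (0.82 + 0.55 + 0.00)
  = 91.2600 / 1.3700 = 66.61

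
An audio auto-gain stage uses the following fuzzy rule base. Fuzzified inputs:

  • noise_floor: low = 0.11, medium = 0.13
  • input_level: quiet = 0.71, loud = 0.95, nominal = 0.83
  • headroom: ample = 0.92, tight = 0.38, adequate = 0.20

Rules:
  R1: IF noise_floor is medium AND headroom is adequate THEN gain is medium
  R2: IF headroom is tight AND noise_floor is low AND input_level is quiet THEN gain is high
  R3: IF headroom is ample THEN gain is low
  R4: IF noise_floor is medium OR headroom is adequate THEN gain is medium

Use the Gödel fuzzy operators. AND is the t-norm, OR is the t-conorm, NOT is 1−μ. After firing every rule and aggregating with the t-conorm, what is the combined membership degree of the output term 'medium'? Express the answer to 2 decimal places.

R1: medium=0.13, adequate=0.20; AND[min(a, b)] → w = 0.13
R2: tight=0.38, low=0.11, quiet=0.71; AND[min(a, b)] → w = 0.11
R3: ample=0.92 → w = 0.92
R4: medium=0.13, adequate=0.20; OR[max(a, b)] → w = 0.20
Rules with consequent 'medium': {R1, R4} → strengths 0.13, 0.20
Aggregate via t-conorm [max(a, b)]: 0.20

0.20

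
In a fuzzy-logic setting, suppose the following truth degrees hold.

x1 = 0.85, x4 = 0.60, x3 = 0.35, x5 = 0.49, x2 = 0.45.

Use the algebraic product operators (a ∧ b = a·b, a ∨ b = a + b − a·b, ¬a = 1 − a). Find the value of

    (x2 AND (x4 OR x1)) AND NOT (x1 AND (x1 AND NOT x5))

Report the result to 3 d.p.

x4 OR x1 = a + b − a·b on (0.6000, 0.8500) = 0.9400
x2 AND (x4 OR x1) = a·b on (0.4500, 0.9400) = 0.4230
NOT x5 = 1 − 0.4900 = 0.5100
x1 AND NOT x5 = a·b on (0.8500, 0.5100) = 0.4335
x1 AND (x1 AND NOT x5) = a·b on (0.8500, 0.4335) = 0.3685
NOT (x1 AND (x1 AND NOT x5)) = 1 − 0.3685 = 0.6315
(x2 AND (x4 OR x1)) AND NOT (x1 AND (x1 AND NOT x5)) = a·b on (0.4230, 0.6315) = 0.2671

0.267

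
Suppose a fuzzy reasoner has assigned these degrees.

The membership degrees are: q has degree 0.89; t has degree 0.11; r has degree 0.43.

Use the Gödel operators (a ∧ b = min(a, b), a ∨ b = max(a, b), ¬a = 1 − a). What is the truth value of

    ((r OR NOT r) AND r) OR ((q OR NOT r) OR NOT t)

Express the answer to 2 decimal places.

NOT r = 1 − 0.43 = 0.57
r OR NOT r = max(a, b) on (0.43, 0.57) = 0.57
(r OR NOT r) AND r = min(a, b) on (0.57, 0.43) = 0.43
NOT r = 1 − 0.43 = 0.57
q OR NOT r = max(a, b) on (0.89, 0.57) = 0.89
NOT t = 1 − 0.11 = 0.89
(q OR NOT r) OR NOT t = max(a, b) on (0.89, 0.89) = 0.89
((r OR NOT r) AND r) OR ((q OR NOT r) OR NOT t) = max(a, b) on (0.43, 0.89) = 0.89

0.89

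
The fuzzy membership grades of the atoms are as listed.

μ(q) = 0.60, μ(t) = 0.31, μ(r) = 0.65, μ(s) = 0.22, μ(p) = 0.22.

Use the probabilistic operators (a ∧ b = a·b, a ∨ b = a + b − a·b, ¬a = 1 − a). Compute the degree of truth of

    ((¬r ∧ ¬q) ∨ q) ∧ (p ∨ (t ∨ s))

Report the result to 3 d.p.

¬r = 1 − 0.6500 = 0.3500
¬q = 1 − 0.6000 = 0.4000
¬r ∧ ¬q = a·b on (0.3500, 0.4000) = 0.1400
(¬r ∧ ¬q) ∨ q = a + b − a·b on (0.1400, 0.6000) = 0.6560
t ∨ s = a + b − a·b on (0.3100, 0.2200) = 0.4618
p ∨ (t ∨ s) = a + b − a·b on (0.2200, 0.4618) = 0.5802
((¬r ∧ ¬q) ∨ q) ∧ (p ∨ (t ∨ s)) = a·b on (0.6560, 0.5802) = 0.3806

0.381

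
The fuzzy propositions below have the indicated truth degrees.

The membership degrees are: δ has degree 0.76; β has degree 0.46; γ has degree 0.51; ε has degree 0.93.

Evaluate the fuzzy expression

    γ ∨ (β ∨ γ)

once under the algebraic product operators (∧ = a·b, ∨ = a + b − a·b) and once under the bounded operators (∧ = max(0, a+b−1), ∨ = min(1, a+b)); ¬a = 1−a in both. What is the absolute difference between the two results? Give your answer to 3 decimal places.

0.130

Under algebraic product:
  β ∨ γ = a + b − a·b on (0.4600, 0.5100) = 0.7354
  γ ∨ (β ∨ γ) = a + b − a·b on (0.5100, 0.7354) = 0.8703
  → value = 0.8703
Under bounded:
  β ∨ γ = min(1, a+b) on (0.46, 0.51) = 0.97
  γ ∨ (β ∨ γ) = min(1, a+b) on (0.51, 0.97) = 1.00
  → value = 1.0000
|0.8703 − 1.0000| = 0.130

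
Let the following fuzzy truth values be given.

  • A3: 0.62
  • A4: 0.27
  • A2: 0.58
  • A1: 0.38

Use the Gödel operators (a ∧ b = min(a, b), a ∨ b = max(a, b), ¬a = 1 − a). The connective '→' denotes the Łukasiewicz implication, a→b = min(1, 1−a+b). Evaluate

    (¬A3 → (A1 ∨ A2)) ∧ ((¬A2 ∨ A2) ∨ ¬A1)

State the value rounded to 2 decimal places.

0.62

¬A3 = 1 − 0.62 = 0.38
A1 ∨ A2 = max(a, b) on (0.38, 0.58) = 0.58
¬A3 → (A1 ∨ A2)  [Łukasiewicz: min(1, 1−a+b)] with a=0.38, b=0.58 → 1.00
¬A2 = 1 − 0.58 = 0.42
¬A2 ∨ A2 = max(a, b) on (0.42, 0.58) = 0.58
¬A1 = 1 − 0.38 = 0.62
(¬A2 ∨ A2) ∨ ¬A1 = max(a, b) on (0.58, 0.62) = 0.62
(¬A3 → (A1 ∨ A2)) ∧ ((¬A2 ∨ A2) ∨ ¬A1) = min(a, b) on (1.00, 0.62) = 0.62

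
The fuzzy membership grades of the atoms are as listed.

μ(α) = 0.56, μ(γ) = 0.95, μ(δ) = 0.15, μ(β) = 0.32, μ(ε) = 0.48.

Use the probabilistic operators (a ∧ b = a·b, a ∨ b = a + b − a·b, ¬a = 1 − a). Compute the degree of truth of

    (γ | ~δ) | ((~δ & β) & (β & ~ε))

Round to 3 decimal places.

0.993

~δ = 1 − 0.1500 = 0.8500
γ | ~δ = a + b − a·b on (0.9500, 0.8500) = 0.9925
~δ = 1 − 0.1500 = 0.8500
~δ & β = a·b on (0.8500, 0.3200) = 0.2720
~ε = 1 − 0.4800 = 0.5200
β & ~ε = a·b on (0.3200, 0.5200) = 0.1664
(~δ & β) & (β & ~ε) = a·b on (0.2720, 0.1664) = 0.0453
(γ | ~δ) | ((~δ & β) & (β & ~ε)) = a + b − a·b on (0.9925, 0.0453) = 0.9928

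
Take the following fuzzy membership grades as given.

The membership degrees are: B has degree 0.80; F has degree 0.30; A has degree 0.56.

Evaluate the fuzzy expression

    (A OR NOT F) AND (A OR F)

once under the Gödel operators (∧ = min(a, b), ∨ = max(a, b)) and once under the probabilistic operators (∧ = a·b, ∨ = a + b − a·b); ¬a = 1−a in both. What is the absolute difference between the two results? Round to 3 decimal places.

Under Gödel:
  NOT F = 1 − 0.30 = 0.70
  A OR NOT F = max(a, b) on (0.56, 0.70) = 0.70
  A OR F = max(a, b) on (0.56, 0.30) = 0.56
  (A OR NOT F) AND (A OR F) = min(a, b) on (0.70, 0.56) = 0.56
  → value = 0.5600
Under probabilistic:
  NOT F = 1 − 0.3000 = 0.7000
  A OR NOT F = a + b − a·b on (0.5600, 0.7000) = 0.8680
  A OR F = a + b − a·b on (0.5600, 0.3000) = 0.6920
  (A OR NOT F) AND (A OR F) = a·b on (0.8680, 0.6920) = 0.6007
  → value = 0.6007
|0.5600 − 0.6007| = 0.041

0.041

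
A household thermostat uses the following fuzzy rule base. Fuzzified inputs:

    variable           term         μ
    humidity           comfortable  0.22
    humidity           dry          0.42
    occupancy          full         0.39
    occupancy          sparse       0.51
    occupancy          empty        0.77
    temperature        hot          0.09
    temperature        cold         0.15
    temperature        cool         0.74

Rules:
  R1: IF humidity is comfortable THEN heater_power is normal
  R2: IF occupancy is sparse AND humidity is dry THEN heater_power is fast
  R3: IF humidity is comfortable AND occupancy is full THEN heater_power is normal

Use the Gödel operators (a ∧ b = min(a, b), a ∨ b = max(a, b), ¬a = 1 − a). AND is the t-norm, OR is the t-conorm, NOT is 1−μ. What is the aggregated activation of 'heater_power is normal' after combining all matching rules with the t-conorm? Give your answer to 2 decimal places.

0.22

R1: comfortable=0.22 → w = 0.22
R2: sparse=0.51, dry=0.42; AND[min(a, b)] → w = 0.42
R3: comfortable=0.22, full=0.39; AND[min(a, b)] → w = 0.22
Rules with consequent 'normal': {R1, R3} → strengths 0.22, 0.22
Aggregate via t-conorm [max(a, b)]: 0.22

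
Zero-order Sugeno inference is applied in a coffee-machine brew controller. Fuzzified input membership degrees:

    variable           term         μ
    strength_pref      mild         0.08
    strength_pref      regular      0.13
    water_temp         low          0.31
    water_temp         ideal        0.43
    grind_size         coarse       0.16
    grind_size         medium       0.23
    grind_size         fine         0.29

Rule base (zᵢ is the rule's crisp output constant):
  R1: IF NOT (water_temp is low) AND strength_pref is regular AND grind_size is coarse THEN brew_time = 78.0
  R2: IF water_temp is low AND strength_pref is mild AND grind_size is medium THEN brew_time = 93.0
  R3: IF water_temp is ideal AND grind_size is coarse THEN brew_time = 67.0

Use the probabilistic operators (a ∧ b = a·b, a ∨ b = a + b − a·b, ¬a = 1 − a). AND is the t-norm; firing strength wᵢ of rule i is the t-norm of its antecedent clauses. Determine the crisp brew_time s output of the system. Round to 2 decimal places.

R1 (z=78.0): ¬low=1−0.31=0.69, regular=0.13, coarse=0.16; AND[a·b] → w = 0.0144
R2 (z=93.0): low=0.31, mild=0.08, medium=0.23; AND[a·b] → w = 0.0057
R3 (z=67.0): ideal=0.43, coarse=0.16; AND[a·b] → w = 0.0688
Weighted average = (0.0144·78.0 + 0.0057·93.0 + 0.0688·67.0) / (0.0144 + 0.0057 + 0.0688)
  = 6.2595 / 0.0889 = 70.45

70.45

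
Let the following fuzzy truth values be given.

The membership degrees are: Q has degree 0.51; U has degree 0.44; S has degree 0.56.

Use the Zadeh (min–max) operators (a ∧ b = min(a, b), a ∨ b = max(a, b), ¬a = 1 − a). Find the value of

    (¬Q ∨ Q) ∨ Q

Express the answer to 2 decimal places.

¬Q = 1 − 0.51 = 0.49
¬Q ∨ Q = max(a, b) on (0.49, 0.51) = 0.51
(¬Q ∨ Q) ∨ Q = max(a, b) on (0.51, 0.51) = 0.51

0.51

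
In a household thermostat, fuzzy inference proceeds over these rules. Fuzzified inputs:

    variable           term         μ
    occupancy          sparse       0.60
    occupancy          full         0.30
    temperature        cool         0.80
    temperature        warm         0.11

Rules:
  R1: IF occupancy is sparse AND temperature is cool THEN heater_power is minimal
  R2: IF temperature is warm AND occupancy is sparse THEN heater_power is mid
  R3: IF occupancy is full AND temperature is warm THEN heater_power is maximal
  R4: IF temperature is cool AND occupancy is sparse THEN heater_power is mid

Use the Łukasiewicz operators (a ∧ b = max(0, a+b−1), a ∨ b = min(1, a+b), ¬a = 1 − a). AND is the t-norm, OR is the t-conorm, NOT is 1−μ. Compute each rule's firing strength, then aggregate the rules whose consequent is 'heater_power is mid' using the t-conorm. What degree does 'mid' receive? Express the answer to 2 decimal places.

R1: sparse=0.60, cool=0.80; AND[max(0, a+b−1)] → w = 0.40
R2: warm=0.11, sparse=0.60; AND[max(0, a+b−1)] → w = 0.00
R3: full=0.30, warm=0.11; AND[max(0, a+b−1)] → w = 0.00
R4: cool=0.80, sparse=0.60; AND[max(0, a+b−1)] → w = 0.40
Rules with consequent 'mid': {R2, R4} → strengths 0.00, 0.40
Aggregate via t-conorm [min(1, a+b)]: 0.40

0.40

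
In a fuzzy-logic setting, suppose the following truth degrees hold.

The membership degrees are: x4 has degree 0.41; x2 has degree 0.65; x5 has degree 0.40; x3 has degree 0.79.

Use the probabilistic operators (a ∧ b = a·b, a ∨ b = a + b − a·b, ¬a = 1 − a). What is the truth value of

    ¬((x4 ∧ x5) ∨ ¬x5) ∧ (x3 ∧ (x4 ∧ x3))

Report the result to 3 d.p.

x4 ∧ x5 = a·b on (0.4100, 0.4000) = 0.1640
¬x5 = 1 − 0.4000 = 0.6000
(x4 ∧ x5) ∨ ¬x5 = a + b − a·b on (0.1640, 0.6000) = 0.6656
¬((x4 ∧ x5) ∨ ¬x5) = 1 − 0.6656 = 0.3344
x4 ∧ x3 = a·b on (0.4100, 0.7900) = 0.3239
x3 ∧ (x4 ∧ x3) = a·b on (0.7900, 0.3239) = 0.2559
¬((x4 ∧ x5) ∨ ¬x5) ∧ (x3 ∧ (x4 ∧ x3)) = a·b on (0.3344, 0.2559) = 0.0856

0.086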